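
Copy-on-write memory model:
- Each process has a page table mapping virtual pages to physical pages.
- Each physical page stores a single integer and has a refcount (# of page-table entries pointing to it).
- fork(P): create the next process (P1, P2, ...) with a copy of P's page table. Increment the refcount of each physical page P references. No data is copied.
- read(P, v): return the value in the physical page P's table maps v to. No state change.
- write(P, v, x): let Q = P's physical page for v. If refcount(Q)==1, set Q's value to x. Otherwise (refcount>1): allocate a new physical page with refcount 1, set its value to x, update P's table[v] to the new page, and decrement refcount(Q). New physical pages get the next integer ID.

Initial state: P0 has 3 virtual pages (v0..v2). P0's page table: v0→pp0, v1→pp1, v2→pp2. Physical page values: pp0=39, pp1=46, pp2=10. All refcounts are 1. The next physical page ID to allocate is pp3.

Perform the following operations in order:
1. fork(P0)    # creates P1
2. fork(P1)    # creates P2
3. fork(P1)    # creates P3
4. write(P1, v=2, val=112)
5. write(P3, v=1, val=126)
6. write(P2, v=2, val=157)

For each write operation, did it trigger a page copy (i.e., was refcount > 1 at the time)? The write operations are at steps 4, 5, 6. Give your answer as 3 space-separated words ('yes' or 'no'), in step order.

Op 1: fork(P0) -> P1. 3 ppages; refcounts: pp0:2 pp1:2 pp2:2
Op 2: fork(P1) -> P2. 3 ppages; refcounts: pp0:3 pp1:3 pp2:3
Op 3: fork(P1) -> P3. 3 ppages; refcounts: pp0:4 pp1:4 pp2:4
Op 4: write(P1, v2, 112). refcount(pp2)=4>1 -> COPY to pp3. 4 ppages; refcounts: pp0:4 pp1:4 pp2:3 pp3:1
Op 5: write(P3, v1, 126). refcount(pp1)=4>1 -> COPY to pp4. 5 ppages; refcounts: pp0:4 pp1:3 pp2:3 pp3:1 pp4:1
Op 6: write(P2, v2, 157). refcount(pp2)=3>1 -> COPY to pp5. 6 ppages; refcounts: pp0:4 pp1:3 pp2:2 pp3:1 pp4:1 pp5:1

yes yes yes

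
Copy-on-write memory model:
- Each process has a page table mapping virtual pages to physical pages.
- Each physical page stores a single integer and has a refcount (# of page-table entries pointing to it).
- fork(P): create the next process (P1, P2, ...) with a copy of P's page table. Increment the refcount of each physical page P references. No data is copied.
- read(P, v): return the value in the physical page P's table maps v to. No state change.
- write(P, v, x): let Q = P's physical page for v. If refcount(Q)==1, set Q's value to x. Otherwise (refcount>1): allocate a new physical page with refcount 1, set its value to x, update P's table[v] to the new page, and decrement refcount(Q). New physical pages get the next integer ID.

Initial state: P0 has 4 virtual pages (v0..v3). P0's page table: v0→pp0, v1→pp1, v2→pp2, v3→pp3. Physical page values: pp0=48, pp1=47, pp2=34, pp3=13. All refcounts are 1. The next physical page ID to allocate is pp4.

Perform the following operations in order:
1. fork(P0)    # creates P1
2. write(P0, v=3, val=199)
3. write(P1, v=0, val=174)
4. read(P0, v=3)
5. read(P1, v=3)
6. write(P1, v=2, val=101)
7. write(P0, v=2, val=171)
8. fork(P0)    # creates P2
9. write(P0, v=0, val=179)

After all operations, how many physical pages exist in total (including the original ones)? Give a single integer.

Answer: 8

Derivation:
Op 1: fork(P0) -> P1. 4 ppages; refcounts: pp0:2 pp1:2 pp2:2 pp3:2
Op 2: write(P0, v3, 199). refcount(pp3)=2>1 -> COPY to pp4. 5 ppages; refcounts: pp0:2 pp1:2 pp2:2 pp3:1 pp4:1
Op 3: write(P1, v0, 174). refcount(pp0)=2>1 -> COPY to pp5. 6 ppages; refcounts: pp0:1 pp1:2 pp2:2 pp3:1 pp4:1 pp5:1
Op 4: read(P0, v3) -> 199. No state change.
Op 5: read(P1, v3) -> 13. No state change.
Op 6: write(P1, v2, 101). refcount(pp2)=2>1 -> COPY to pp6. 7 ppages; refcounts: pp0:1 pp1:2 pp2:1 pp3:1 pp4:1 pp5:1 pp6:1
Op 7: write(P0, v2, 171). refcount(pp2)=1 -> write in place. 7 ppages; refcounts: pp0:1 pp1:2 pp2:1 pp3:1 pp4:1 pp5:1 pp6:1
Op 8: fork(P0) -> P2. 7 ppages; refcounts: pp0:2 pp1:3 pp2:2 pp3:1 pp4:2 pp5:1 pp6:1
Op 9: write(P0, v0, 179). refcount(pp0)=2>1 -> COPY to pp7. 8 ppages; refcounts: pp0:1 pp1:3 pp2:2 pp3:1 pp4:2 pp5:1 pp6:1 pp7:1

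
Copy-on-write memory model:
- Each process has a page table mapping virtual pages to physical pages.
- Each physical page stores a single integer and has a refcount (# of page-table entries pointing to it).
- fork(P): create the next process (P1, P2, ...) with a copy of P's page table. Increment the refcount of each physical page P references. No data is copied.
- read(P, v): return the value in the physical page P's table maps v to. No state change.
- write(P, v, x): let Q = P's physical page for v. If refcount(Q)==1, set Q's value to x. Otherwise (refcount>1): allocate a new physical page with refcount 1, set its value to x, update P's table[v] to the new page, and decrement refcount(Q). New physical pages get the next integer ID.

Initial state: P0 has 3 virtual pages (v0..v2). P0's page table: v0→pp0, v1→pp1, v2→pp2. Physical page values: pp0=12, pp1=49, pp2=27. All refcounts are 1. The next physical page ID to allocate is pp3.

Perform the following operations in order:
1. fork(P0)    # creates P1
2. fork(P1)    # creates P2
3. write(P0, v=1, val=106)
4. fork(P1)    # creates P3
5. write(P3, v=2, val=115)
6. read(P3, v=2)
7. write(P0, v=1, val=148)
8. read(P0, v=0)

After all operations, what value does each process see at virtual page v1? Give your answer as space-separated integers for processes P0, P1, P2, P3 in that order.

Answer: 148 49 49 49

Derivation:
Op 1: fork(P0) -> P1. 3 ppages; refcounts: pp0:2 pp1:2 pp2:2
Op 2: fork(P1) -> P2. 3 ppages; refcounts: pp0:3 pp1:3 pp2:3
Op 3: write(P0, v1, 106). refcount(pp1)=3>1 -> COPY to pp3. 4 ppages; refcounts: pp0:3 pp1:2 pp2:3 pp3:1
Op 4: fork(P1) -> P3. 4 ppages; refcounts: pp0:4 pp1:3 pp2:4 pp3:1
Op 5: write(P3, v2, 115). refcount(pp2)=4>1 -> COPY to pp4. 5 ppages; refcounts: pp0:4 pp1:3 pp2:3 pp3:1 pp4:1
Op 6: read(P3, v2) -> 115. No state change.
Op 7: write(P0, v1, 148). refcount(pp3)=1 -> write in place. 5 ppages; refcounts: pp0:4 pp1:3 pp2:3 pp3:1 pp4:1
Op 8: read(P0, v0) -> 12. No state change.
P0: v1 -> pp3 = 148
P1: v1 -> pp1 = 49
P2: v1 -> pp1 = 49
P3: v1 -> pp1 = 49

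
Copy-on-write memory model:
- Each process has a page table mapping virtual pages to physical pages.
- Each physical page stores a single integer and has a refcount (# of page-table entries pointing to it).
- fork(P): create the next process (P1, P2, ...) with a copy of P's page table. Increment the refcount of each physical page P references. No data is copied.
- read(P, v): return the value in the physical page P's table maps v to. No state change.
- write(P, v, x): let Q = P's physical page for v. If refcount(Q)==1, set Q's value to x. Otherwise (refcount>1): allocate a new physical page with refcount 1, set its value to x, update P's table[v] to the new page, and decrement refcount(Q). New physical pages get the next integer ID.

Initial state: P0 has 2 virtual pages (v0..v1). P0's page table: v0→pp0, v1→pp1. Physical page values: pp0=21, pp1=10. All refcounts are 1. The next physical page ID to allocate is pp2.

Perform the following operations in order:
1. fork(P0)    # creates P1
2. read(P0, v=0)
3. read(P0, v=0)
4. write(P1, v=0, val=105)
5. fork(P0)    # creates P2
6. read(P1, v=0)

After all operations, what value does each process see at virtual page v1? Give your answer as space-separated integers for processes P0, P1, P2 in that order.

Answer: 10 10 10

Derivation:
Op 1: fork(P0) -> P1. 2 ppages; refcounts: pp0:2 pp1:2
Op 2: read(P0, v0) -> 21. No state change.
Op 3: read(P0, v0) -> 21. No state change.
Op 4: write(P1, v0, 105). refcount(pp0)=2>1 -> COPY to pp2. 3 ppages; refcounts: pp0:1 pp1:2 pp2:1
Op 5: fork(P0) -> P2. 3 ppages; refcounts: pp0:2 pp1:3 pp2:1
Op 6: read(P1, v0) -> 105. No state change.
P0: v1 -> pp1 = 10
P1: v1 -> pp1 = 10
P2: v1 -> pp1 = 10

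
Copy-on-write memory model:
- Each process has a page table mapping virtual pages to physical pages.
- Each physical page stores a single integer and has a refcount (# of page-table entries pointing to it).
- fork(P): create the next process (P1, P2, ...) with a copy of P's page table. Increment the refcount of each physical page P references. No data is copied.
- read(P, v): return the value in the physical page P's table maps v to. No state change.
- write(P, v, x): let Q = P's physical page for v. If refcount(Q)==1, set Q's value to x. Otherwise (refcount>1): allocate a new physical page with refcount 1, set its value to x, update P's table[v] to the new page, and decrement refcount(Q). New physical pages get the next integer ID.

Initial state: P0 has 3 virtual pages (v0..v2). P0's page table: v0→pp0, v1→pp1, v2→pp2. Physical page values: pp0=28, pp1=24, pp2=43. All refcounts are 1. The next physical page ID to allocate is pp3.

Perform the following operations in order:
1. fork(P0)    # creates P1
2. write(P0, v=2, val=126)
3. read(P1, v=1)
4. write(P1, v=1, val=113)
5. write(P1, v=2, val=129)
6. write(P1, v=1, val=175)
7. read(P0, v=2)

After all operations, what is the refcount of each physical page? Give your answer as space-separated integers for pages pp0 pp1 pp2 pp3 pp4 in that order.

Op 1: fork(P0) -> P1. 3 ppages; refcounts: pp0:2 pp1:2 pp2:2
Op 2: write(P0, v2, 126). refcount(pp2)=2>1 -> COPY to pp3. 4 ppages; refcounts: pp0:2 pp1:2 pp2:1 pp3:1
Op 3: read(P1, v1) -> 24. No state change.
Op 4: write(P1, v1, 113). refcount(pp1)=2>1 -> COPY to pp4. 5 ppages; refcounts: pp0:2 pp1:1 pp2:1 pp3:1 pp4:1
Op 5: write(P1, v2, 129). refcount(pp2)=1 -> write in place. 5 ppages; refcounts: pp0:2 pp1:1 pp2:1 pp3:1 pp4:1
Op 6: write(P1, v1, 175). refcount(pp4)=1 -> write in place. 5 ppages; refcounts: pp0:2 pp1:1 pp2:1 pp3:1 pp4:1
Op 7: read(P0, v2) -> 126. No state change.

Answer: 2 1 1 1 1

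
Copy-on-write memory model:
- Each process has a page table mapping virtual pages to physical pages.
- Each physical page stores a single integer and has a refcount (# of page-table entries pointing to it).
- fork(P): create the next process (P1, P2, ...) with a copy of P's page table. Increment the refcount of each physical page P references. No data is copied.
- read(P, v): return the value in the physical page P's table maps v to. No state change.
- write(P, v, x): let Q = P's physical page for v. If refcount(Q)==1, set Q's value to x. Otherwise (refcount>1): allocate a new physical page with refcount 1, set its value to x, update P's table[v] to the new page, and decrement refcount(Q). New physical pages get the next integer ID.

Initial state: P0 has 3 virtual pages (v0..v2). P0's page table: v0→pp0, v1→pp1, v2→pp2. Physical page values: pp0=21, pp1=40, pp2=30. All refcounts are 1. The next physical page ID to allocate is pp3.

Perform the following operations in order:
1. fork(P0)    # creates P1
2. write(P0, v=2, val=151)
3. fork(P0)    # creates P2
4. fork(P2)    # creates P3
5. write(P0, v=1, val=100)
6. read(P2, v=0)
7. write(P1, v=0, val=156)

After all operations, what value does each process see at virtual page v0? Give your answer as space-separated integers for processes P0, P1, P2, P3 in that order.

Op 1: fork(P0) -> P1. 3 ppages; refcounts: pp0:2 pp1:2 pp2:2
Op 2: write(P0, v2, 151). refcount(pp2)=2>1 -> COPY to pp3. 4 ppages; refcounts: pp0:2 pp1:2 pp2:1 pp3:1
Op 3: fork(P0) -> P2. 4 ppages; refcounts: pp0:3 pp1:3 pp2:1 pp3:2
Op 4: fork(P2) -> P3. 4 ppages; refcounts: pp0:4 pp1:4 pp2:1 pp3:3
Op 5: write(P0, v1, 100). refcount(pp1)=4>1 -> COPY to pp4. 5 ppages; refcounts: pp0:4 pp1:3 pp2:1 pp3:3 pp4:1
Op 6: read(P2, v0) -> 21. No state change.
Op 7: write(P1, v0, 156). refcount(pp0)=4>1 -> COPY to pp5. 6 ppages; refcounts: pp0:3 pp1:3 pp2:1 pp3:3 pp4:1 pp5:1
P0: v0 -> pp0 = 21
P1: v0 -> pp5 = 156
P2: v0 -> pp0 = 21
P3: v0 -> pp0 = 21

Answer: 21 156 21 21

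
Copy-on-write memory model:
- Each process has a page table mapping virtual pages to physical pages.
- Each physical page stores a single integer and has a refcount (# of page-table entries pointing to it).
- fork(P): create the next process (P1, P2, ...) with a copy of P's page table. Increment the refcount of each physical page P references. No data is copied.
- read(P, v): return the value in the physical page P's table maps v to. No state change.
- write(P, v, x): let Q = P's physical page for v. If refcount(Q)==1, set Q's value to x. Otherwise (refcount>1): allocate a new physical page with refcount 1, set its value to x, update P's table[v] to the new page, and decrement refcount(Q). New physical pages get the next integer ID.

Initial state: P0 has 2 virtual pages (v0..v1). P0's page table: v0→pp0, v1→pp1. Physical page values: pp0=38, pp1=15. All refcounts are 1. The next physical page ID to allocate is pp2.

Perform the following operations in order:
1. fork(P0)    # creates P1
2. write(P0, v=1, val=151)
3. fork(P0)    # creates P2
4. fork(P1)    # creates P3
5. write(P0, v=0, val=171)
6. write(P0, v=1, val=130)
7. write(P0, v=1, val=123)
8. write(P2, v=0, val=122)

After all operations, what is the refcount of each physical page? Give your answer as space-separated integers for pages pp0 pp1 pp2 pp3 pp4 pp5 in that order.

Op 1: fork(P0) -> P1. 2 ppages; refcounts: pp0:2 pp1:2
Op 2: write(P0, v1, 151). refcount(pp1)=2>1 -> COPY to pp2. 3 ppages; refcounts: pp0:2 pp1:1 pp2:1
Op 3: fork(P0) -> P2. 3 ppages; refcounts: pp0:3 pp1:1 pp2:2
Op 4: fork(P1) -> P3. 3 ppages; refcounts: pp0:4 pp1:2 pp2:2
Op 5: write(P0, v0, 171). refcount(pp0)=4>1 -> COPY to pp3. 4 ppages; refcounts: pp0:3 pp1:2 pp2:2 pp3:1
Op 6: write(P0, v1, 130). refcount(pp2)=2>1 -> COPY to pp4. 5 ppages; refcounts: pp0:3 pp1:2 pp2:1 pp3:1 pp4:1
Op 7: write(P0, v1, 123). refcount(pp4)=1 -> write in place. 5 ppages; refcounts: pp0:3 pp1:2 pp2:1 pp3:1 pp4:1
Op 8: write(P2, v0, 122). refcount(pp0)=3>1 -> COPY to pp5. 6 ppages; refcounts: pp0:2 pp1:2 pp2:1 pp3:1 pp4:1 pp5:1

Answer: 2 2 1 1 1 1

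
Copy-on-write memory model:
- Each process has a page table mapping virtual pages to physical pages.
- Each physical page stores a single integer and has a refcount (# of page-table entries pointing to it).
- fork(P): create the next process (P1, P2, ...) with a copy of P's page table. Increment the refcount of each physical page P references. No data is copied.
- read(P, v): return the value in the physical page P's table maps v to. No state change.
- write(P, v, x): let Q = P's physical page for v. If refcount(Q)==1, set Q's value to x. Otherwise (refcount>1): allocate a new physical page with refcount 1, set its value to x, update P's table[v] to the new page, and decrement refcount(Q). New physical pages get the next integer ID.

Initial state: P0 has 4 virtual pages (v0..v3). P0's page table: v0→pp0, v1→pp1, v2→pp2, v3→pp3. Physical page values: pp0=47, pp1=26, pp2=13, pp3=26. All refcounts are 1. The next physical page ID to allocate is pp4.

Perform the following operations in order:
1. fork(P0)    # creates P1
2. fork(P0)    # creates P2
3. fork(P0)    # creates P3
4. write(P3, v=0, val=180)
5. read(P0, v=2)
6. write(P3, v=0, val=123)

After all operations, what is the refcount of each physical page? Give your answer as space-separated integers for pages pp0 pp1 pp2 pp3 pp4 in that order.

Answer: 3 4 4 4 1

Derivation:
Op 1: fork(P0) -> P1. 4 ppages; refcounts: pp0:2 pp1:2 pp2:2 pp3:2
Op 2: fork(P0) -> P2. 4 ppages; refcounts: pp0:3 pp1:3 pp2:3 pp3:3
Op 3: fork(P0) -> P3. 4 ppages; refcounts: pp0:4 pp1:4 pp2:4 pp3:4
Op 4: write(P3, v0, 180). refcount(pp0)=4>1 -> COPY to pp4. 5 ppages; refcounts: pp0:3 pp1:4 pp2:4 pp3:4 pp4:1
Op 5: read(P0, v2) -> 13. No state change.
Op 6: write(P3, v0, 123). refcount(pp4)=1 -> write in place. 5 ppages; refcounts: pp0:3 pp1:4 pp2:4 pp3:4 pp4:1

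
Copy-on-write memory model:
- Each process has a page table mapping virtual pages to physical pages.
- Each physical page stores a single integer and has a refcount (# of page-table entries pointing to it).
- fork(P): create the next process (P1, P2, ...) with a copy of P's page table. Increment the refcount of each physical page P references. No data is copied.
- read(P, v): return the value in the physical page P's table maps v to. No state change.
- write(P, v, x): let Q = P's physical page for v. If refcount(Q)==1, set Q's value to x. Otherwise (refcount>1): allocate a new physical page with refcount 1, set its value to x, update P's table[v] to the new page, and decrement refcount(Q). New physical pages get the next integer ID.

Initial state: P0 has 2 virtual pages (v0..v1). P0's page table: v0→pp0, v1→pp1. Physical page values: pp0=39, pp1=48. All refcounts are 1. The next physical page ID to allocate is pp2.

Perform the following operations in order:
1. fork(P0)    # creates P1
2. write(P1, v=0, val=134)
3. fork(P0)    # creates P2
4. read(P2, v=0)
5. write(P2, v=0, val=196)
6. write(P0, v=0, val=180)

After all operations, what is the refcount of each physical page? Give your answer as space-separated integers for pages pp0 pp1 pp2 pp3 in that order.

Answer: 1 3 1 1

Derivation:
Op 1: fork(P0) -> P1. 2 ppages; refcounts: pp0:2 pp1:2
Op 2: write(P1, v0, 134). refcount(pp0)=2>1 -> COPY to pp2. 3 ppages; refcounts: pp0:1 pp1:2 pp2:1
Op 3: fork(P0) -> P2. 3 ppages; refcounts: pp0:2 pp1:3 pp2:1
Op 4: read(P2, v0) -> 39. No state change.
Op 5: write(P2, v0, 196). refcount(pp0)=2>1 -> COPY to pp3. 4 ppages; refcounts: pp0:1 pp1:3 pp2:1 pp3:1
Op 6: write(P0, v0, 180). refcount(pp0)=1 -> write in place. 4 ppages; refcounts: pp0:1 pp1:3 pp2:1 pp3:1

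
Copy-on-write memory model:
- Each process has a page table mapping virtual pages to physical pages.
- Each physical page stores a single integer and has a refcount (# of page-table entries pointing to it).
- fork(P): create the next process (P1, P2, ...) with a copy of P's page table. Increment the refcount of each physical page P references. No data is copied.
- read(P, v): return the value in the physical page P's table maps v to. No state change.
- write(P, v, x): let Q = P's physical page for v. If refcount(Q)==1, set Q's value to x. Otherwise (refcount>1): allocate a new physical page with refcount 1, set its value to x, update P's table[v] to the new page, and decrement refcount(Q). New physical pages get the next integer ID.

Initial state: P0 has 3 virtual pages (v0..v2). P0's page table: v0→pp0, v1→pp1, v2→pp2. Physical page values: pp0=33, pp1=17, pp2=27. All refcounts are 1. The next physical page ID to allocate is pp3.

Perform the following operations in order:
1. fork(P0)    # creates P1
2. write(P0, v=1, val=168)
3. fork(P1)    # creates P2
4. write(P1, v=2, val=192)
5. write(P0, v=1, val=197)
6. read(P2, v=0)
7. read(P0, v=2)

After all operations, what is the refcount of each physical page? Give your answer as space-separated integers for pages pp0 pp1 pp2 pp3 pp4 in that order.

Op 1: fork(P0) -> P1. 3 ppages; refcounts: pp0:2 pp1:2 pp2:2
Op 2: write(P0, v1, 168). refcount(pp1)=2>1 -> COPY to pp3. 4 ppages; refcounts: pp0:2 pp1:1 pp2:2 pp3:1
Op 3: fork(P1) -> P2. 4 ppages; refcounts: pp0:3 pp1:2 pp2:3 pp3:1
Op 4: write(P1, v2, 192). refcount(pp2)=3>1 -> COPY to pp4. 5 ppages; refcounts: pp0:3 pp1:2 pp2:2 pp3:1 pp4:1
Op 5: write(P0, v1, 197). refcount(pp3)=1 -> write in place. 5 ppages; refcounts: pp0:3 pp1:2 pp2:2 pp3:1 pp4:1
Op 6: read(P2, v0) -> 33. No state change.
Op 7: read(P0, v2) -> 27. No state change.

Answer: 3 2 2 1 1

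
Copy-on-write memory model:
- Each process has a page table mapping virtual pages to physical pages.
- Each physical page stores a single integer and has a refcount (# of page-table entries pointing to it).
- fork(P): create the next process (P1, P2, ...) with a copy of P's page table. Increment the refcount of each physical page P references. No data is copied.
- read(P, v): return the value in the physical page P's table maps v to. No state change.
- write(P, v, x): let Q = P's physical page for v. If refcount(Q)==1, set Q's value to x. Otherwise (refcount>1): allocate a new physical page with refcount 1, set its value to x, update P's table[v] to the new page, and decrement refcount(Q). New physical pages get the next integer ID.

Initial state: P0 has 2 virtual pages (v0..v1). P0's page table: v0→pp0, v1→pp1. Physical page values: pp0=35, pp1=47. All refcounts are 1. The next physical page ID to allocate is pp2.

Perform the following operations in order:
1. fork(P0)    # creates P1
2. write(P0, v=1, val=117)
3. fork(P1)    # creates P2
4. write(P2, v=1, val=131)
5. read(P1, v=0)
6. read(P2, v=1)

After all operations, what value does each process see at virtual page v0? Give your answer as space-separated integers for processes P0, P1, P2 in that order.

Answer: 35 35 35

Derivation:
Op 1: fork(P0) -> P1. 2 ppages; refcounts: pp0:2 pp1:2
Op 2: write(P0, v1, 117). refcount(pp1)=2>1 -> COPY to pp2. 3 ppages; refcounts: pp0:2 pp1:1 pp2:1
Op 3: fork(P1) -> P2. 3 ppages; refcounts: pp0:3 pp1:2 pp2:1
Op 4: write(P2, v1, 131). refcount(pp1)=2>1 -> COPY to pp3. 4 ppages; refcounts: pp0:3 pp1:1 pp2:1 pp3:1
Op 5: read(P1, v0) -> 35. No state change.
Op 6: read(P2, v1) -> 131. No state change.
P0: v0 -> pp0 = 35
P1: v0 -> pp0 = 35
P2: v0 -> pp0 = 35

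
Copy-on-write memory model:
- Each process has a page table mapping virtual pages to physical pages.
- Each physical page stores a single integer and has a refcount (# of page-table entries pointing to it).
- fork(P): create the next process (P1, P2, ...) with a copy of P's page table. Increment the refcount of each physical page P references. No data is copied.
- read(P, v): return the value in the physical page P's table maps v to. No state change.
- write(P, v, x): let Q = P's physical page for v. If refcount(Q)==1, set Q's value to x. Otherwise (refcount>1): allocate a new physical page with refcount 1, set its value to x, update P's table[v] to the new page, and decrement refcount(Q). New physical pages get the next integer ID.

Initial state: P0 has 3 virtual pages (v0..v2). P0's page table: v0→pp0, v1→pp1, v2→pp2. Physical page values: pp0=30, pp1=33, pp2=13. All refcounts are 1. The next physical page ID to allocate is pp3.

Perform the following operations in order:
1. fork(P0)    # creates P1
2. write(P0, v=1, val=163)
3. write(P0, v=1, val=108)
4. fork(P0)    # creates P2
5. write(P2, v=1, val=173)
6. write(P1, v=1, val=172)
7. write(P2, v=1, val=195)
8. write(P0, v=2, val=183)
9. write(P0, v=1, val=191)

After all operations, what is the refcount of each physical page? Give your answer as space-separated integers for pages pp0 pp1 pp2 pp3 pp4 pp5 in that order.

Answer: 3 1 2 1 1 1

Derivation:
Op 1: fork(P0) -> P1. 3 ppages; refcounts: pp0:2 pp1:2 pp2:2
Op 2: write(P0, v1, 163). refcount(pp1)=2>1 -> COPY to pp3. 4 ppages; refcounts: pp0:2 pp1:1 pp2:2 pp3:1
Op 3: write(P0, v1, 108). refcount(pp3)=1 -> write in place. 4 ppages; refcounts: pp0:2 pp1:1 pp2:2 pp3:1
Op 4: fork(P0) -> P2. 4 ppages; refcounts: pp0:3 pp1:1 pp2:3 pp3:2
Op 5: write(P2, v1, 173). refcount(pp3)=2>1 -> COPY to pp4. 5 ppages; refcounts: pp0:3 pp1:1 pp2:3 pp3:1 pp4:1
Op 6: write(P1, v1, 172). refcount(pp1)=1 -> write in place. 5 ppages; refcounts: pp0:3 pp1:1 pp2:3 pp3:1 pp4:1
Op 7: write(P2, v1, 195). refcount(pp4)=1 -> write in place. 5 ppages; refcounts: pp0:3 pp1:1 pp2:3 pp3:1 pp4:1
Op 8: write(P0, v2, 183). refcount(pp2)=3>1 -> COPY to pp5. 6 ppages; refcounts: pp0:3 pp1:1 pp2:2 pp3:1 pp4:1 pp5:1
Op 9: write(P0, v1, 191). refcount(pp3)=1 -> write in place. 6 ppages; refcounts: pp0:3 pp1:1 pp2:2 pp3:1 pp4:1 pp5:1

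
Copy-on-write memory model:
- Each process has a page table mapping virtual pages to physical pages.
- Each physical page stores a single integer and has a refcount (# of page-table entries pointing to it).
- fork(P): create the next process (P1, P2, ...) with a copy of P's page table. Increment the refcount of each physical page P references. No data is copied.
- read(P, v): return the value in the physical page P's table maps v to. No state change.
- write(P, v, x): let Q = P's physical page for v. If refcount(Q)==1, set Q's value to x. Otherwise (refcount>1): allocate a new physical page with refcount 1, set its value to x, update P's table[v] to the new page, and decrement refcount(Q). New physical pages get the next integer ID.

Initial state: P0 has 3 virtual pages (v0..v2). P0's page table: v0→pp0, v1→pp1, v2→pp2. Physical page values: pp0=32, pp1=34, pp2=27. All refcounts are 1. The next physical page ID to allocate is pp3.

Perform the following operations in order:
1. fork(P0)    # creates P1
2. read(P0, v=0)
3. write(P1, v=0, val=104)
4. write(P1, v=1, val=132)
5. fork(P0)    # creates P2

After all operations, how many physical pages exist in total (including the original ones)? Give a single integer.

Answer: 5

Derivation:
Op 1: fork(P0) -> P1. 3 ppages; refcounts: pp0:2 pp1:2 pp2:2
Op 2: read(P0, v0) -> 32. No state change.
Op 3: write(P1, v0, 104). refcount(pp0)=2>1 -> COPY to pp3. 4 ppages; refcounts: pp0:1 pp1:2 pp2:2 pp3:1
Op 4: write(P1, v1, 132). refcount(pp1)=2>1 -> COPY to pp4. 5 ppages; refcounts: pp0:1 pp1:1 pp2:2 pp3:1 pp4:1
Op 5: fork(P0) -> P2. 5 ppages; refcounts: pp0:2 pp1:2 pp2:3 pp3:1 pp4:1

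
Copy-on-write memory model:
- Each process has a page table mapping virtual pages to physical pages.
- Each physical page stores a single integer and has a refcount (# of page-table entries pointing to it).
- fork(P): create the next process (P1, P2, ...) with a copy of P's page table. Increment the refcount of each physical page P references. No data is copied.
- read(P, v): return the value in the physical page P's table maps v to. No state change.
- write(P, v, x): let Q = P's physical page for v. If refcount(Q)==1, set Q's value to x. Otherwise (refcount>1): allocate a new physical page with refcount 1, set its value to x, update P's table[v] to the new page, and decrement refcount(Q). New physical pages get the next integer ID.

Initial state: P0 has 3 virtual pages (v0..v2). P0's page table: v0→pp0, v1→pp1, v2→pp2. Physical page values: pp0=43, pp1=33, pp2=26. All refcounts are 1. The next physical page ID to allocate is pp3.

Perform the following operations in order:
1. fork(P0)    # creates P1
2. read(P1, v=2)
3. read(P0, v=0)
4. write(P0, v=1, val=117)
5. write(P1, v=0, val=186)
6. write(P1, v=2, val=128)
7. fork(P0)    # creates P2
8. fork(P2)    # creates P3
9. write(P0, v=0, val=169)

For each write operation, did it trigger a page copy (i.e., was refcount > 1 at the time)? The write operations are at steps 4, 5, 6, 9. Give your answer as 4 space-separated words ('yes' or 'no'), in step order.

Op 1: fork(P0) -> P1. 3 ppages; refcounts: pp0:2 pp1:2 pp2:2
Op 2: read(P1, v2) -> 26. No state change.
Op 3: read(P0, v0) -> 43. No state change.
Op 4: write(P0, v1, 117). refcount(pp1)=2>1 -> COPY to pp3. 4 ppages; refcounts: pp0:2 pp1:1 pp2:2 pp3:1
Op 5: write(P1, v0, 186). refcount(pp0)=2>1 -> COPY to pp4. 5 ppages; refcounts: pp0:1 pp1:1 pp2:2 pp3:1 pp4:1
Op 6: write(P1, v2, 128). refcount(pp2)=2>1 -> COPY to pp5. 6 ppages; refcounts: pp0:1 pp1:1 pp2:1 pp3:1 pp4:1 pp5:1
Op 7: fork(P0) -> P2. 6 ppages; refcounts: pp0:2 pp1:1 pp2:2 pp3:2 pp4:1 pp5:1
Op 8: fork(P2) -> P3. 6 ppages; refcounts: pp0:3 pp1:1 pp2:3 pp3:3 pp4:1 pp5:1
Op 9: write(P0, v0, 169). refcount(pp0)=3>1 -> COPY to pp6. 7 ppages; refcounts: pp0:2 pp1:1 pp2:3 pp3:3 pp4:1 pp5:1 pp6:1

yes yes yes yes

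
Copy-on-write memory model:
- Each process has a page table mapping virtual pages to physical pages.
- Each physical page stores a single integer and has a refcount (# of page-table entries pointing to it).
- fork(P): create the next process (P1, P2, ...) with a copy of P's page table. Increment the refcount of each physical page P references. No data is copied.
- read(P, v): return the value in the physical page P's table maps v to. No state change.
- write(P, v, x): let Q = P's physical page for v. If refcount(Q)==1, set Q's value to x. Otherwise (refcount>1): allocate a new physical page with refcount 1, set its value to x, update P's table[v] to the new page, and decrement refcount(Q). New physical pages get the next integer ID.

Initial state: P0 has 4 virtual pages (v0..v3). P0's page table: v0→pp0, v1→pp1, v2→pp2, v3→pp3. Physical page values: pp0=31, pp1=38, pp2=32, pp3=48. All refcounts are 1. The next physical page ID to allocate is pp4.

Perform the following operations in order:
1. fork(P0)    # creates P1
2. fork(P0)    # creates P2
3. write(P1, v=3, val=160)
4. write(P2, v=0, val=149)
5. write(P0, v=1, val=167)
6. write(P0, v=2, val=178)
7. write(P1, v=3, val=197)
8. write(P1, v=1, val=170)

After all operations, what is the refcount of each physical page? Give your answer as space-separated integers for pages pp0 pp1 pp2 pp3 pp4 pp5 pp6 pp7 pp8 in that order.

Answer: 2 1 2 2 1 1 1 1 1

Derivation:
Op 1: fork(P0) -> P1. 4 ppages; refcounts: pp0:2 pp1:2 pp2:2 pp3:2
Op 2: fork(P0) -> P2. 4 ppages; refcounts: pp0:3 pp1:3 pp2:3 pp3:3
Op 3: write(P1, v3, 160). refcount(pp3)=3>1 -> COPY to pp4. 5 ppages; refcounts: pp0:3 pp1:3 pp2:3 pp3:2 pp4:1
Op 4: write(P2, v0, 149). refcount(pp0)=3>1 -> COPY to pp5. 6 ppages; refcounts: pp0:2 pp1:3 pp2:3 pp3:2 pp4:1 pp5:1
Op 5: write(P0, v1, 167). refcount(pp1)=3>1 -> COPY to pp6. 7 ppages; refcounts: pp0:2 pp1:2 pp2:3 pp3:2 pp4:1 pp5:1 pp6:1
Op 6: write(P0, v2, 178). refcount(pp2)=3>1 -> COPY to pp7. 8 ppages; refcounts: pp0:2 pp1:2 pp2:2 pp3:2 pp4:1 pp5:1 pp6:1 pp7:1
Op 7: write(P1, v3, 197). refcount(pp4)=1 -> write in place. 8 ppages; refcounts: pp0:2 pp1:2 pp2:2 pp3:2 pp4:1 pp5:1 pp6:1 pp7:1
Op 8: write(P1, v1, 170). refcount(pp1)=2>1 -> COPY to pp8. 9 ppages; refcounts: pp0:2 pp1:1 pp2:2 pp3:2 pp4:1 pp5:1 pp6:1 pp7:1 pp8:1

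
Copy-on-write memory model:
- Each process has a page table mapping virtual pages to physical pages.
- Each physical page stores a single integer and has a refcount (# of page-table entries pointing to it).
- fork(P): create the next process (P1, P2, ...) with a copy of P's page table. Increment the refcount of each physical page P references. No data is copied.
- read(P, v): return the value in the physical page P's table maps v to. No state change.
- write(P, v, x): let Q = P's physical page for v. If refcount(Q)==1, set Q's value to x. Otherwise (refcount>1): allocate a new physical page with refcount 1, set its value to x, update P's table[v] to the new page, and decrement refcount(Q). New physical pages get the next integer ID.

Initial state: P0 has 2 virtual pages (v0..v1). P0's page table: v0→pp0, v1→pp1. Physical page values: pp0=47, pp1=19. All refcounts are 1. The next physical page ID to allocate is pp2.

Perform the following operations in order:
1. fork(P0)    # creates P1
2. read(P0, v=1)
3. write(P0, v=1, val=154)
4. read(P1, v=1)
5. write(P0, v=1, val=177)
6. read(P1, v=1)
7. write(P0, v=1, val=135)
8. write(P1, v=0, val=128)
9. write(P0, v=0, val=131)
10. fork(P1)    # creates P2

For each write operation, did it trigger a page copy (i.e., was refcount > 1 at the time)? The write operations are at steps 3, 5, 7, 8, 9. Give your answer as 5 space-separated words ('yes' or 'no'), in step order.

Op 1: fork(P0) -> P1. 2 ppages; refcounts: pp0:2 pp1:2
Op 2: read(P0, v1) -> 19. No state change.
Op 3: write(P0, v1, 154). refcount(pp1)=2>1 -> COPY to pp2. 3 ppages; refcounts: pp0:2 pp1:1 pp2:1
Op 4: read(P1, v1) -> 19. No state change.
Op 5: write(P0, v1, 177). refcount(pp2)=1 -> write in place. 3 ppages; refcounts: pp0:2 pp1:1 pp2:1
Op 6: read(P1, v1) -> 19. No state change.
Op 7: write(P0, v1, 135). refcount(pp2)=1 -> write in place. 3 ppages; refcounts: pp0:2 pp1:1 pp2:1
Op 8: write(P1, v0, 128). refcount(pp0)=2>1 -> COPY to pp3. 4 ppages; refcounts: pp0:1 pp1:1 pp2:1 pp3:1
Op 9: write(P0, v0, 131). refcount(pp0)=1 -> write in place. 4 ppages; refcounts: pp0:1 pp1:1 pp2:1 pp3:1
Op 10: fork(P1) -> P2. 4 ppages; refcounts: pp0:1 pp1:2 pp2:1 pp3:2

yes no no yes no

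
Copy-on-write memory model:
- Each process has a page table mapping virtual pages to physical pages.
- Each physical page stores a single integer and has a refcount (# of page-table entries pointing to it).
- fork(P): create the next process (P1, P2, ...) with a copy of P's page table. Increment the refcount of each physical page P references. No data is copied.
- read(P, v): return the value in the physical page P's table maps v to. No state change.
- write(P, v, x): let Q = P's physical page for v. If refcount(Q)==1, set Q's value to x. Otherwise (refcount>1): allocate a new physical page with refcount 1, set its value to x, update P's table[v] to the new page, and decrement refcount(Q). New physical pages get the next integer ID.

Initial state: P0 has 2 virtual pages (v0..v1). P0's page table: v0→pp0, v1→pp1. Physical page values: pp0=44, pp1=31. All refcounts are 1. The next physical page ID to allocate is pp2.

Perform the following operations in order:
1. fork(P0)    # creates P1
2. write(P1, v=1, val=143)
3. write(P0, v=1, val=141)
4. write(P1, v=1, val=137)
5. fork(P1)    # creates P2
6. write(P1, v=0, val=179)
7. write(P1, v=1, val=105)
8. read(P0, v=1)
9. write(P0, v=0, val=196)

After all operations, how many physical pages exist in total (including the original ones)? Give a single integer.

Answer: 6

Derivation:
Op 1: fork(P0) -> P1. 2 ppages; refcounts: pp0:2 pp1:2
Op 2: write(P1, v1, 143). refcount(pp1)=2>1 -> COPY to pp2. 3 ppages; refcounts: pp0:2 pp1:1 pp2:1
Op 3: write(P0, v1, 141). refcount(pp1)=1 -> write in place. 3 ppages; refcounts: pp0:2 pp1:1 pp2:1
Op 4: write(P1, v1, 137). refcount(pp2)=1 -> write in place. 3 ppages; refcounts: pp0:2 pp1:1 pp2:1
Op 5: fork(P1) -> P2. 3 ppages; refcounts: pp0:3 pp1:1 pp2:2
Op 6: write(P1, v0, 179). refcount(pp0)=3>1 -> COPY to pp3. 4 ppages; refcounts: pp0:2 pp1:1 pp2:2 pp3:1
Op 7: write(P1, v1, 105). refcount(pp2)=2>1 -> COPY to pp4. 5 ppages; refcounts: pp0:2 pp1:1 pp2:1 pp3:1 pp4:1
Op 8: read(P0, v1) -> 141. No state change.
Op 9: write(P0, v0, 196). refcount(pp0)=2>1 -> COPY to pp5. 6 ppages; refcounts: pp0:1 pp1:1 pp2:1 pp3:1 pp4:1 pp5:1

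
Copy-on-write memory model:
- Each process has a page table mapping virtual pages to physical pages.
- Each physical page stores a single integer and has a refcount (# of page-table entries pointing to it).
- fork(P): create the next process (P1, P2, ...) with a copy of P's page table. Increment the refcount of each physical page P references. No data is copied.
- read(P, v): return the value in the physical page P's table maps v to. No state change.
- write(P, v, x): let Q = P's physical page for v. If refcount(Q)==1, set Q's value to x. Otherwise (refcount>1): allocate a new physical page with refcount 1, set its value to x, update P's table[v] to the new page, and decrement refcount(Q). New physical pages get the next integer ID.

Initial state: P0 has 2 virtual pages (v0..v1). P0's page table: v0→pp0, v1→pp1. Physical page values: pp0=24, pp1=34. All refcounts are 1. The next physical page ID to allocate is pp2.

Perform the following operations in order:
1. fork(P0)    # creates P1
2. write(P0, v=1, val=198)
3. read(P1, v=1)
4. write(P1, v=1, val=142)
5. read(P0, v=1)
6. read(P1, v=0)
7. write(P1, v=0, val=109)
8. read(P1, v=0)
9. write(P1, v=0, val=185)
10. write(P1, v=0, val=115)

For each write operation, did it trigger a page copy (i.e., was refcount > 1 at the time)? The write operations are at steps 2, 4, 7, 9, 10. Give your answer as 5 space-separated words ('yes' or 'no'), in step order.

Op 1: fork(P0) -> P1. 2 ppages; refcounts: pp0:2 pp1:2
Op 2: write(P0, v1, 198). refcount(pp1)=2>1 -> COPY to pp2. 3 ppages; refcounts: pp0:2 pp1:1 pp2:1
Op 3: read(P1, v1) -> 34. No state change.
Op 4: write(P1, v1, 142). refcount(pp1)=1 -> write in place. 3 ppages; refcounts: pp0:2 pp1:1 pp2:1
Op 5: read(P0, v1) -> 198. No state change.
Op 6: read(P1, v0) -> 24. No state change.
Op 7: write(P1, v0, 109). refcount(pp0)=2>1 -> COPY to pp3. 4 ppages; refcounts: pp0:1 pp1:1 pp2:1 pp3:1
Op 8: read(P1, v0) -> 109. No state change.
Op 9: write(P1, v0, 185). refcount(pp3)=1 -> write in place. 4 ppages; refcounts: pp0:1 pp1:1 pp2:1 pp3:1
Op 10: write(P1, v0, 115). refcount(pp3)=1 -> write in place. 4 ppages; refcounts: pp0:1 pp1:1 pp2:1 pp3:1

yes no yes no no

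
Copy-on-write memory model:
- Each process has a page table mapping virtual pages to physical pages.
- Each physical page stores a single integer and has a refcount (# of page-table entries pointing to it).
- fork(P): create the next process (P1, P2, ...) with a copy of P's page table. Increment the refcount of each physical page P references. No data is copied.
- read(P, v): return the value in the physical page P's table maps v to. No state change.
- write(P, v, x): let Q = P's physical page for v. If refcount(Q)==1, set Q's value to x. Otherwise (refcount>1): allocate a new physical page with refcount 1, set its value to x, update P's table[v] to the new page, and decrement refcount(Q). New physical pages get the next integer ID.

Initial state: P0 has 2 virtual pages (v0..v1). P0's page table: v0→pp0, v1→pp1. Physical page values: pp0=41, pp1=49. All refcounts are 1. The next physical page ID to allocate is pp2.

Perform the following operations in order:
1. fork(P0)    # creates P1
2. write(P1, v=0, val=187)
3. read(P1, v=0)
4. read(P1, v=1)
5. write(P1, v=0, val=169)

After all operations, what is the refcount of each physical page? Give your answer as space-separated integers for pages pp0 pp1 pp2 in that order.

Answer: 1 2 1

Derivation:
Op 1: fork(P0) -> P1. 2 ppages; refcounts: pp0:2 pp1:2
Op 2: write(P1, v0, 187). refcount(pp0)=2>1 -> COPY to pp2. 3 ppages; refcounts: pp0:1 pp1:2 pp2:1
Op 3: read(P1, v0) -> 187. No state change.
Op 4: read(P1, v1) -> 49. No state change.
Op 5: write(P1, v0, 169). refcount(pp2)=1 -> write in place. 3 ppages; refcounts: pp0:1 pp1:2 pp2:1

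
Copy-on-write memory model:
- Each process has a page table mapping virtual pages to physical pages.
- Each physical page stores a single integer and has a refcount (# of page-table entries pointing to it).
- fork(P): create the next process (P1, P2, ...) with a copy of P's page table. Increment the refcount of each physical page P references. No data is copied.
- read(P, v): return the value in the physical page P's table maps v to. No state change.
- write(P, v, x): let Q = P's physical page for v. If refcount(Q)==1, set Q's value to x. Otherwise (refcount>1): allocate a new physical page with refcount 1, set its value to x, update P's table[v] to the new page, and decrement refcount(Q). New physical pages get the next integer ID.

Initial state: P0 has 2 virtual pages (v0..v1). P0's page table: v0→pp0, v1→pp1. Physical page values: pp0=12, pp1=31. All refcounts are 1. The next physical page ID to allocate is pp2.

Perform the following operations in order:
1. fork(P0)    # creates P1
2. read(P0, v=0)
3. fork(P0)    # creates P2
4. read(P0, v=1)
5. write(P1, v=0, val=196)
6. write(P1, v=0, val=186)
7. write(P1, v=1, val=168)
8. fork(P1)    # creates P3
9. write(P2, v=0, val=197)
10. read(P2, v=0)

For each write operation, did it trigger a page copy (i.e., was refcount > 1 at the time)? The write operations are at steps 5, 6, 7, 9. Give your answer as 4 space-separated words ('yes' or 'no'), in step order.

Op 1: fork(P0) -> P1. 2 ppages; refcounts: pp0:2 pp1:2
Op 2: read(P0, v0) -> 12. No state change.
Op 3: fork(P0) -> P2. 2 ppages; refcounts: pp0:3 pp1:3
Op 4: read(P0, v1) -> 31. No state change.
Op 5: write(P1, v0, 196). refcount(pp0)=3>1 -> COPY to pp2. 3 ppages; refcounts: pp0:2 pp1:3 pp2:1
Op 6: write(P1, v0, 186). refcount(pp2)=1 -> write in place. 3 ppages; refcounts: pp0:2 pp1:3 pp2:1
Op 7: write(P1, v1, 168). refcount(pp1)=3>1 -> COPY to pp3. 4 ppages; refcounts: pp0:2 pp1:2 pp2:1 pp3:1
Op 8: fork(P1) -> P3. 4 ppages; refcounts: pp0:2 pp1:2 pp2:2 pp3:2
Op 9: write(P2, v0, 197). refcount(pp0)=2>1 -> COPY to pp4. 5 ppages; refcounts: pp0:1 pp1:2 pp2:2 pp3:2 pp4:1
Op 10: read(P2, v0) -> 197. No state change.

yes no yes yes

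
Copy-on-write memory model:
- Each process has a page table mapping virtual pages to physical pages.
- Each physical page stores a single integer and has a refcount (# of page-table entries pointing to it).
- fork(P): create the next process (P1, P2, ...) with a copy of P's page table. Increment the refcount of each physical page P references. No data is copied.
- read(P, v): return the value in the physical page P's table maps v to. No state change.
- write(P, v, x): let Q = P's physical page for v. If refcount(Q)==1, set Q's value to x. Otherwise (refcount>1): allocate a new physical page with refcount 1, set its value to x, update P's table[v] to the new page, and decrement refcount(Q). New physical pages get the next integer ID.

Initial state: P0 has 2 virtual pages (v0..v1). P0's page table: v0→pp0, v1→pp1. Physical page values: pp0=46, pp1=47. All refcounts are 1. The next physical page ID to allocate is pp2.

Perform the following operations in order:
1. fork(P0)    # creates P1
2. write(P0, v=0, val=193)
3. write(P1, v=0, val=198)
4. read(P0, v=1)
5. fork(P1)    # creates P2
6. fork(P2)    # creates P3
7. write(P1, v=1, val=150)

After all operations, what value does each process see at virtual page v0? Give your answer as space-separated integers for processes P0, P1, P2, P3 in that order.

Answer: 193 198 198 198

Derivation:
Op 1: fork(P0) -> P1. 2 ppages; refcounts: pp0:2 pp1:2
Op 2: write(P0, v0, 193). refcount(pp0)=2>1 -> COPY to pp2. 3 ppages; refcounts: pp0:1 pp1:2 pp2:1
Op 3: write(P1, v0, 198). refcount(pp0)=1 -> write in place. 3 ppages; refcounts: pp0:1 pp1:2 pp2:1
Op 4: read(P0, v1) -> 47. No state change.
Op 5: fork(P1) -> P2. 3 ppages; refcounts: pp0:2 pp1:3 pp2:1
Op 6: fork(P2) -> P3. 3 ppages; refcounts: pp0:3 pp1:4 pp2:1
Op 7: write(P1, v1, 150). refcount(pp1)=4>1 -> COPY to pp3. 4 ppages; refcounts: pp0:3 pp1:3 pp2:1 pp3:1
P0: v0 -> pp2 = 193
P1: v0 -> pp0 = 198
P2: v0 -> pp0 = 198
P3: v0 -> pp0 = 198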